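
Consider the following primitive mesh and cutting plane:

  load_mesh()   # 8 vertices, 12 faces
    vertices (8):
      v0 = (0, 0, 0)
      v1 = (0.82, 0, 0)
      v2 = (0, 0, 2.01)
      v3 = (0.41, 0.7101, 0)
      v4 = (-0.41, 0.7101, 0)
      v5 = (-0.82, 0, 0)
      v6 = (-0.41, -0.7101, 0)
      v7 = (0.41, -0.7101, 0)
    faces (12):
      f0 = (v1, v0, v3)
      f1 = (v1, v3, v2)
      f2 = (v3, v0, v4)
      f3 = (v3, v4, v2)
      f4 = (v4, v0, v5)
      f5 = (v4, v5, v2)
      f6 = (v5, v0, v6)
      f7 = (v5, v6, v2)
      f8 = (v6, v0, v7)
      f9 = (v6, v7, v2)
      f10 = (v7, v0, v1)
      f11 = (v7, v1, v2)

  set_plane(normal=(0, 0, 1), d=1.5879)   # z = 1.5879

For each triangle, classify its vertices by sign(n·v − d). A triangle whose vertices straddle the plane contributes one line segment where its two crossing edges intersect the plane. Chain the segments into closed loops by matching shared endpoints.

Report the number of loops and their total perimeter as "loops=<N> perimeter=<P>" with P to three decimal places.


Straddling triangles (6 of 12):
  (v1,v3,v2) [--+] → (0.0861, 0.149121, 1.5879)–(0.1722, 0, 1.5879)  len=0.1722
  (v3,v4,v2) [--+] → (-0.0861, 0.149121, 1.5879)–(0.0861, 0.149121, 1.5879)  len=0.1722
  (v4,v5,v2) [--+] → (-0.1722, 0, 1.5879)–(-0.0861, 0.149121, 1.5879)  len=0.1722
  (v5,v6,v2) [--+] → (-0.0861, -0.149121, 1.5879)–(-0.1722, 0, 1.5879)  len=0.1722
  (v6,v7,v2) [--+] → (0.0861, -0.149121, 1.5879)–(-0.0861, -0.149121, 1.5879)  len=0.1722
  (v7,v1,v2) [--+] → (0.1722, 0, 1.5879)–(0.0861, -0.149121, 1.5879)  len=0.1722

Chained into 1 loop(s):
  loop 1: 6 segments, perimeter = 1.0332
Total perimeter = 1.033

loops=1 perimeter=1.033


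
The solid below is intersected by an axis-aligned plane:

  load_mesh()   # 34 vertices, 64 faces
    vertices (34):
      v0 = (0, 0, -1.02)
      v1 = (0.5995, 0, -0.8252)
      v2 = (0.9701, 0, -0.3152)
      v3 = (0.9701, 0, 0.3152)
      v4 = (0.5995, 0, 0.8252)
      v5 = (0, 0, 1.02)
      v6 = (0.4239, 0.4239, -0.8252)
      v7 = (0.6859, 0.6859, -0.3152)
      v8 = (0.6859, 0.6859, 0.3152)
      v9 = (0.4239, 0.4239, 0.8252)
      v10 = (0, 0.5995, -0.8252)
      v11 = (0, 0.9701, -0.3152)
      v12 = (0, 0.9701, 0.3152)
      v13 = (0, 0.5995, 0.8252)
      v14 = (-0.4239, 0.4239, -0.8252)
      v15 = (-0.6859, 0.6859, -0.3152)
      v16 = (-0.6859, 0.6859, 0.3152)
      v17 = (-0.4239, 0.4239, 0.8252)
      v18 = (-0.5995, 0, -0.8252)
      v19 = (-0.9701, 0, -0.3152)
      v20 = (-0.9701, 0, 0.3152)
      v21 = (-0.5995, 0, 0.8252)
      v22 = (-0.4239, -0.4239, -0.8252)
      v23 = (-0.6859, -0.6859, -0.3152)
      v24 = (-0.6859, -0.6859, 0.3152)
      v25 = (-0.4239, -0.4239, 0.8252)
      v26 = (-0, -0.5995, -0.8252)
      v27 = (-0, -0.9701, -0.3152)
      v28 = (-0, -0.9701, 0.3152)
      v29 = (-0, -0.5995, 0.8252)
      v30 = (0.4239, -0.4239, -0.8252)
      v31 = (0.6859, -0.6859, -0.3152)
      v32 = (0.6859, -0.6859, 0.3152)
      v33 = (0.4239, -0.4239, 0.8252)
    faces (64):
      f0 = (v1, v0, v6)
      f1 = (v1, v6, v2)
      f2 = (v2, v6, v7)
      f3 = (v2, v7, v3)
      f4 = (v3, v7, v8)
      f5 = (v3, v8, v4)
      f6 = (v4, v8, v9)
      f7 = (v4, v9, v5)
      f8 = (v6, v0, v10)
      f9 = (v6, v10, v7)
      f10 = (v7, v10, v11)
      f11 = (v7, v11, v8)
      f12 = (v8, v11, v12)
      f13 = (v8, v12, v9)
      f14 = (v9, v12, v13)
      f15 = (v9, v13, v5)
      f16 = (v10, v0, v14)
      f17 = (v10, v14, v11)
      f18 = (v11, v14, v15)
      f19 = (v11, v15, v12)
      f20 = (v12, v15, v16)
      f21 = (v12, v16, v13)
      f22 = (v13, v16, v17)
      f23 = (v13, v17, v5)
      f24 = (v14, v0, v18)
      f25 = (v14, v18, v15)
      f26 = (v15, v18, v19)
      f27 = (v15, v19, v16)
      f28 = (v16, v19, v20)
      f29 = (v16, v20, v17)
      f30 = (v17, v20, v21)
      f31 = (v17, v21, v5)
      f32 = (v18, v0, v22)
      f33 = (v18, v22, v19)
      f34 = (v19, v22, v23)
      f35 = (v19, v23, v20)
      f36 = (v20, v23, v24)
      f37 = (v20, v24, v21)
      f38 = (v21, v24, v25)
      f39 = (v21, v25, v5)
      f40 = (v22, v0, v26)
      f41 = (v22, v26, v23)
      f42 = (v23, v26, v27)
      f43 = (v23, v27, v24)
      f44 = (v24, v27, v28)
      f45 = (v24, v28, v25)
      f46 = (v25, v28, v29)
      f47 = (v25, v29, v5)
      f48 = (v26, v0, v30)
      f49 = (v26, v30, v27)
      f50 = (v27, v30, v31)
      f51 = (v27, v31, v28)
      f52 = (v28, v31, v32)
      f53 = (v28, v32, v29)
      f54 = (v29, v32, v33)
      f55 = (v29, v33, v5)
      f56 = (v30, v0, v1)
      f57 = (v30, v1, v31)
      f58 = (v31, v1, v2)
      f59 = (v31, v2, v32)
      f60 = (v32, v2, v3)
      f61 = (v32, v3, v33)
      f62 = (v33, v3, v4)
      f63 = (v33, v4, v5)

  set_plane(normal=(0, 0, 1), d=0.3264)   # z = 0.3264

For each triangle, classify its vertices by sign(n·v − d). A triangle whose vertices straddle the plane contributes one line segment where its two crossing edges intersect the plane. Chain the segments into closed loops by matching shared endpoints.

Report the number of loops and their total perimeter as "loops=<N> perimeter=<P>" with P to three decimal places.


loops=1 perimeter=5.890

Straddling triangles (16 of 64):
  (v3,v8,v4) [--+] → (0.684003, 0.670837, 0.3264)–(0.961961, 0, 0.3264)  len=0.7261
  (v4,v8,v9) [+-+] → (0.684003, 0.670837, 0.3264)–(0.680146, 0.680146, 0.3264)  len=0.0101
  (v8,v12,v9) [--+] → (0.00930918, 0.958105, 0.3264)–(0.680146, 0.680146, 0.3264)  len=0.7261
  (v9,v12,v13) [+-+] → (0.00930918, 0.958105, 0.3264)–(0, 0.961961, 0.3264)  len=0.0101
  (v12,v16,v13) [--+] → (-0.670837, 0.684003, 0.3264)–(0, 0.961961, 0.3264)  len=0.7261
  (v13,v16,v17) [+-+] → (-0.670837, 0.684003, 0.3264)–(-0.680146, 0.680146, 0.3264)  len=0.0101
  (v16,v20,v17) [--+] → (-0.958105, 0.00930918, 0.3264)–(-0.680146, 0.680146, 0.3264)  len=0.7261
  (v17,v20,v21) [+-+] → (-0.958105, 0.00930918, 0.3264)–(-0.961961, 0, 0.3264)  len=0.0101
  (v20,v24,v21) [--+] → (-0.684003, -0.670837, 0.3264)–(-0.961961, 0, 0.3264)  len=0.7261
  (v21,v24,v25) [+-+] → (-0.684003, -0.670837, 0.3264)–(-0.680146, -0.680146, 0.3264)  len=0.0101
  (v24,v28,v25) [--+] → (-0.00930918, -0.958105, 0.3264)–(-0.680146, -0.680146, 0.3264)  len=0.7261
  (v25,v28,v29) [+-+] → (-0.00930918, -0.958105, 0.3264)–(0, -0.961961, 0.3264)  len=0.0101
  (v28,v32,v29) [--+] → (0.670837, -0.684003, 0.3264)–(0, -0.961961, 0.3264)  len=0.7261
  (v29,v32,v33) [+-+] → (0.670837, -0.684003, 0.3264)–(0.680146, -0.680146, 0.3264)  len=0.0101
  (v32,v3,v33) [--+] → (0.958105, -0.00930918, 0.3264)–(0.680146, -0.680146, 0.3264)  len=0.7261
  (v33,v3,v4) [+-+] → (0.958105, -0.00930918, 0.3264)–(0.961961, 0, 0.3264)  len=0.0101

Chained into 1 loop(s):
  loop 1: 16 segments, perimeter = 5.8898
Total perimeter = 5.890


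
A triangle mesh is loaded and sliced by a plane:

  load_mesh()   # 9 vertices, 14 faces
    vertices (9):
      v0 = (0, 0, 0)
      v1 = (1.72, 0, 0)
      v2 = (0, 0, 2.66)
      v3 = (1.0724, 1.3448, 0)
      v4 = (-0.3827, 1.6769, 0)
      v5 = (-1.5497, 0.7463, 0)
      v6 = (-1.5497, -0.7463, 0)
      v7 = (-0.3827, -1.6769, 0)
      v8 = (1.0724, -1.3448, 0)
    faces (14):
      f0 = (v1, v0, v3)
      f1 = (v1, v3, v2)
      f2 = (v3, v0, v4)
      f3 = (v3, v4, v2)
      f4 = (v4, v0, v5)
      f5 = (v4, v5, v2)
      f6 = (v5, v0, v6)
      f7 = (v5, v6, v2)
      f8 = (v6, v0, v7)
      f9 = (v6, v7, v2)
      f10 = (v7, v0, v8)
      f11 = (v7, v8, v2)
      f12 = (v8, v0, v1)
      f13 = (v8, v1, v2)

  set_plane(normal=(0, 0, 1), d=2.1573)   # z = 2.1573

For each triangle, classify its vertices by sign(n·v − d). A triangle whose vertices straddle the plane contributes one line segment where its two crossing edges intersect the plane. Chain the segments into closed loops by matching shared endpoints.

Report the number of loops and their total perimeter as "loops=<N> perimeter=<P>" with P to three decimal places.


Straddling triangles (7 of 14):
  (v1,v3,v2) [--+] → (0.202667, 0.254147, 2.1573)–(0.325054, 0, 2.1573)  len=0.2821
  (v3,v4,v2) [--+] → (-0.0723245, 0.316909, 2.1573)–(0.202667, 0.254147, 2.1573)  len=0.2821
  (v4,v5,v2) [--+] → (-0.29287, 0.141039, 2.1573)–(-0.0723245, 0.316909, 2.1573)  len=0.2821
  (v5,v6,v2) [--+] → (-0.29287, -0.141039, 2.1573)–(-0.29287, 0.141039, 2.1573)  len=0.2821
  (v6,v7,v2) [--+] → (-0.0723245, -0.316909, 2.1573)–(-0.29287, -0.141039, 2.1573)  len=0.2821
  (v7,v8,v2) [--+] → (0.202667, -0.254147, 2.1573)–(-0.0723245, -0.316909, 2.1573)  len=0.2821
  (v8,v1,v2) [--+] → (0.325054, 0, 2.1573)–(0.202667, -0.254147, 2.1573)  len=0.2821

Chained into 1 loop(s):
  loop 1: 7 segments, perimeter = 1.9745
Total perimeter = 1.975

loops=1 perimeter=1.975


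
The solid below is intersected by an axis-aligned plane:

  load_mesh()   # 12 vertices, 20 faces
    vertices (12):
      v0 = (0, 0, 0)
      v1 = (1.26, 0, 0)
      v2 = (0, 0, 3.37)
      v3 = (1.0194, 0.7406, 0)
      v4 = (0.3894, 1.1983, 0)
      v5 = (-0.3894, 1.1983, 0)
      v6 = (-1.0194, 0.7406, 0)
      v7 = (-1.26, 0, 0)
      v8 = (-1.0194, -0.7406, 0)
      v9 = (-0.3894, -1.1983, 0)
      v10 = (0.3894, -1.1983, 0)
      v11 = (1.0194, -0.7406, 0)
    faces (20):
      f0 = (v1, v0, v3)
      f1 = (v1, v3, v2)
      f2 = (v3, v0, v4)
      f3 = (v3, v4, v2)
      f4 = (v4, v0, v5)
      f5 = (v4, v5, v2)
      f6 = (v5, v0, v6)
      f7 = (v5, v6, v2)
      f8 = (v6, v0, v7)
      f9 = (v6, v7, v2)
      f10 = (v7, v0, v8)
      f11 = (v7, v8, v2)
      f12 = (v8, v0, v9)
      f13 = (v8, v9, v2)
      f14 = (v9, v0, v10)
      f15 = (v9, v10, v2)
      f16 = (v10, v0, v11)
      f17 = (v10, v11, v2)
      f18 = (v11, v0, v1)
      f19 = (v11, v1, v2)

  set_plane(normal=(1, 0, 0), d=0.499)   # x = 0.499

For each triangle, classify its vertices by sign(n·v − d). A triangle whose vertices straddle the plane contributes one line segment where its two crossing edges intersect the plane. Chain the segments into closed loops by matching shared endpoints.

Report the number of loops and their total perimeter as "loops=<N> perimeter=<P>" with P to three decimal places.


loops=1 perimeter=6.956

Straddling triangles (8 of 20):
  (v1,v0,v3) [+-+] → (0.499, 0, 0)–(0.499, 0.362526, 0)  len=0.3625
  (v1,v3,v2) [++-] → (0.499, 0.362526, 1.72037)–(0.499, 0, 2.03537)  len=0.4803
  (v3,v0,v4) [+--] → (0.499, 0.362526, 0)–(0.499, 1.11867, 0)  len=0.7561
  (v3,v4,v2) [+--] → (0.499, 1.11867, 0)–(0.499, 0.362526, 1.72037)  len=1.8792
  (v10,v0,v11) [--+] → (0.499, -0.362526, 0)–(0.499, -1.11867, 0)  len=0.7561
  (v10,v11,v2) [-+-] → (0.499, -1.11867, 0)–(0.499, -0.362526, 1.72037)  len=1.8792
  (v11,v0,v1) [+-+] → (0.499, -0.362526, 0)–(0.499, 0, 0)  len=0.3625
  (v11,v1,v2) [++-] → (0.499, 0, 2.03537)–(0.499, -0.362526, 1.72037)  len=0.4803

Chained into 1 loop(s):
  loop 1: 8 segments, perimeter = 6.9563
Total perimeter = 6.956


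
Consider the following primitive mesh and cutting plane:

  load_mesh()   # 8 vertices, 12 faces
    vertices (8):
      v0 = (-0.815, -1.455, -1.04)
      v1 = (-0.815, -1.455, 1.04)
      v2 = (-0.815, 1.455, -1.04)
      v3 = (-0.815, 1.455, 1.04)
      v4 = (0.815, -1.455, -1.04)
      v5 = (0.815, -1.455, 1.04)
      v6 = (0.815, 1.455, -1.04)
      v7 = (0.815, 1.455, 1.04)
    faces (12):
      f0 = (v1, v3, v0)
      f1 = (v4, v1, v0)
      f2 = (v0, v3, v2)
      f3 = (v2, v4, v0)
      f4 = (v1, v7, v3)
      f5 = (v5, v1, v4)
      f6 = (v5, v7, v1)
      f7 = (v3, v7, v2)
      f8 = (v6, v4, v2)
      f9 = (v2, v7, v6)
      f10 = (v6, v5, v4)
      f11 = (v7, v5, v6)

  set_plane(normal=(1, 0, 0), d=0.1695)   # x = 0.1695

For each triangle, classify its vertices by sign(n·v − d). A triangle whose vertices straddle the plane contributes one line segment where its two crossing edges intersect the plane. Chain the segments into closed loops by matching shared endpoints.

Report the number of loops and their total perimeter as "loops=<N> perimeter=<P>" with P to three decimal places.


loops=1 perimeter=9.980

Straddling triangles (8 of 12):
  (v4,v1,v0) [+--] → (0.1695, -1.455, -0.216294)–(0.1695, -1.455, -1.04)  len=0.8237
  (v2,v4,v0) [-+-] → (0.1695, -0.302604, -1.04)–(0.1695, -1.455, -1.04)  len=1.1524
  (v1,v7,v3) [-+-] → (0.1695, 0.302604, 1.04)–(0.1695, 1.455, 1.04)  len=1.1524
  (v5,v1,v4) [+-+] → (0.1695, -1.455, 1.04)–(0.1695, -1.455, -0.216294)  len=1.2563
  (v5,v7,v1) [++-] → (0.1695, 0.302604, 1.04)–(0.1695, -1.455, 1.04)  len=1.7576
  (v3,v7,v2) [-+-] → (0.1695, 1.455, 1.04)–(0.1695, 1.455, 0.216294)  len=0.8237
  (v6,v4,v2) [++-] → (0.1695, -0.302604, -1.04)–(0.1695, 1.455, -1.04)  len=1.7576
  (v2,v7,v6) [-++] → (0.1695, 1.455, 0.216294)–(0.1695, 1.455, -1.04)  len=1.2563

Chained into 1 loop(s):
  loop 1: 8 segments, perimeter = 9.9800
Total perimeter = 9.980


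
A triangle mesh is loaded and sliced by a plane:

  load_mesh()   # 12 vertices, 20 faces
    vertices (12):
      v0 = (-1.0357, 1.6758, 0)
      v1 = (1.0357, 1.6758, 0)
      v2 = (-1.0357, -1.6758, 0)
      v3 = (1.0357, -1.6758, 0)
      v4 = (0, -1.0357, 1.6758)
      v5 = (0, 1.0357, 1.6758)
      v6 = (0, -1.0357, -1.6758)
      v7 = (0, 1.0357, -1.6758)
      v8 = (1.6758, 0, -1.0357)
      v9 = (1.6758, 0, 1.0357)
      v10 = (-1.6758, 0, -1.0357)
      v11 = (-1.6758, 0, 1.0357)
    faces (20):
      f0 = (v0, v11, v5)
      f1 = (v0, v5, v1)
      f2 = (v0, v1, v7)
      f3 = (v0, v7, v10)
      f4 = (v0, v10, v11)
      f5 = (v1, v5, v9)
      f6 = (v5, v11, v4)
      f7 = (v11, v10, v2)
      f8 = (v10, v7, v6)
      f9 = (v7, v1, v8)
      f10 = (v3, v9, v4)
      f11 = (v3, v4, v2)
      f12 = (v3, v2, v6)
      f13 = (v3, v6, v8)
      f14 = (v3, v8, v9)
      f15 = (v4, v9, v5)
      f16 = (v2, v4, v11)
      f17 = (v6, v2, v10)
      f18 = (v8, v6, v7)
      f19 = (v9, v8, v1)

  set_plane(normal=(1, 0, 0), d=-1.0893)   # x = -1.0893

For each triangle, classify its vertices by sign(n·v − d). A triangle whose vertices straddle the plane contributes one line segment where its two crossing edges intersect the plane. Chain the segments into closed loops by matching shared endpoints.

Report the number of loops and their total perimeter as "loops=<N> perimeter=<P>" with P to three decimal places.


loops=1 perimeter=8.432

Straddling triangles (8 of 20):
  (v0,v11,v5) [+-+] → (-1.0893, 1.53547, 0.0867263)–(-1.0893, 0.362476, 1.25972)  len=1.6589
  (v0,v7,v10) [++-] → (-1.0893, 0.362476, -1.25972)–(-1.0893, 1.53547, -0.0867263)  len=1.6589
  (v0,v10,v11) [+--] → (-1.0893, 1.53547, -0.0867263)–(-1.0893, 1.53547, 0.0867263)  len=0.1735
  (v5,v11,v4) [+-+] → (-1.0893, 0.362476, 1.25972)–(-1.0893, -0.362476, 1.25972)  len=0.7250
  (v11,v10,v2) [--+] → (-1.0893, -1.53547, -0.0867263)–(-1.0893, -1.53547, 0.0867263)  len=0.1735
  (v10,v7,v6) [-++] → (-1.0893, 0.362476, -1.25972)–(-1.0893, -0.362476, -1.25972)  len=0.7250
  (v2,v4,v11) [++-] → (-1.0893, -0.362476, 1.25972)–(-1.0893, -1.53547, 0.0867263)  len=1.6589
  (v6,v2,v10) [++-] → (-1.0893, -1.53547, -0.0867263)–(-1.0893, -0.362476, -1.25972)  len=1.6589

Chained into 1 loop(s):
  loop 1: 8 segments, perimeter = 8.4323
Total perimeter = 8.432


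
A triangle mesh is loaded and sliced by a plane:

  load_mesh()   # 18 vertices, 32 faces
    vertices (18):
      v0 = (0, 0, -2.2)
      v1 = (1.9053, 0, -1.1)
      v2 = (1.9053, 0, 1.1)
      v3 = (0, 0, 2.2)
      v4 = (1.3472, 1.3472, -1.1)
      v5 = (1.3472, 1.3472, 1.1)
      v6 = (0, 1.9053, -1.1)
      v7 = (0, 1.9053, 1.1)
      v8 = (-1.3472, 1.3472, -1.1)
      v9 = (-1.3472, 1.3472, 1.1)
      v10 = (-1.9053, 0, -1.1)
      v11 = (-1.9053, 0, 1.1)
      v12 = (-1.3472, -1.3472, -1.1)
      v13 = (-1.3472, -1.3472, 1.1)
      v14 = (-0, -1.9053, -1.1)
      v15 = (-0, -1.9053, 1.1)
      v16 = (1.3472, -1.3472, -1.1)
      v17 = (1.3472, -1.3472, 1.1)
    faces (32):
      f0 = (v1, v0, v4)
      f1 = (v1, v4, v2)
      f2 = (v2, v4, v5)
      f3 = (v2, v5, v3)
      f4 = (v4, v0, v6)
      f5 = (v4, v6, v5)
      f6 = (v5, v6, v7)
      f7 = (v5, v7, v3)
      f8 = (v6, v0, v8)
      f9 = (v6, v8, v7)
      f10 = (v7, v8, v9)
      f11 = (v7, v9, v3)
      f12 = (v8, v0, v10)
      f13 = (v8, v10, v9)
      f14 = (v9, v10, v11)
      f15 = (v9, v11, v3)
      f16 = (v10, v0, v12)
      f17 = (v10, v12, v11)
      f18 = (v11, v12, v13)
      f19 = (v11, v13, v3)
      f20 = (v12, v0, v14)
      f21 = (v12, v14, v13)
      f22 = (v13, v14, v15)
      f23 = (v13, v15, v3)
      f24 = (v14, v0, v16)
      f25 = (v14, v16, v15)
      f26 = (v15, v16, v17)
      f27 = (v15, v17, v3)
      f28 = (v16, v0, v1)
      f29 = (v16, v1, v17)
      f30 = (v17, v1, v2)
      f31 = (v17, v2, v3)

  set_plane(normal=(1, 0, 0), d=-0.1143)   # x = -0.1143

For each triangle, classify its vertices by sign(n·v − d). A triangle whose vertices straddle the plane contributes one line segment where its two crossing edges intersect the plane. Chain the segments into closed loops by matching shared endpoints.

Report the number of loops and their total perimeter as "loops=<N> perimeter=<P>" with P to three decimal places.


Straddling triangles (12 of 32):
  (v6,v0,v8) [++-] → (-0.1143, 0.1143, -2.10667)–(-0.1143, 1.85795, -1.1)  len=2.0134
  (v6,v8,v7) [+-+] → (-0.1143, 1.85795, -1.1)–(-0.1143, 1.85795, 0.913346)  len=2.0133
  (v7,v8,v9) [+--] → (-0.1143, 1.85795, 0.913346)–(-0.1143, 1.85795, 1.1)  len=0.1867
  (v7,v9,v3) [+-+] → (-0.1143, 1.85795, 1.1)–(-0.1143, 0.1143, 2.10667)  len=2.0134
  (v8,v0,v10) [-+-] → (-0.1143, 0.1143, -2.10667)–(-0.1143, 0, -2.13401)  len=0.1175
  (v9,v11,v3) [--+] → (-0.1143, 0, 2.13401)–(-0.1143, 0.1143, 2.10667)  len=0.1175
  (v10,v0,v12) [-+-] → (-0.1143, 0, -2.13401)–(-0.1143, -0.1143, -2.10667)  len=0.1175
  (v11,v13,v3) [--+] → (-0.1143, -0.1143, 2.10667)–(-0.1143, 0, 2.13401)  len=0.1175
  (v12,v0,v14) [-++] → (-0.1143, -0.1143, -2.10667)–(-0.1143, -1.85795, -1.1)  len=2.0134
  (v12,v14,v13) [-+-] → (-0.1143, -1.85795, -1.1)–(-0.1143, -1.85795, -0.913346)  len=0.1867
  (v13,v14,v15) [-++] → (-0.1143, -1.85795, -0.913346)–(-0.1143, -1.85795, 1.1)  len=2.0133
  (v13,v15,v3) [-++] → (-0.1143, -1.85795, 1.1)–(-0.1143, -0.1143, 2.10667)  len=2.0134

Chained into 1 loop(s):
  loop 1: 12 segments, perimeter = 12.9236
Total perimeter = 12.924

loops=1 perimeter=12.924


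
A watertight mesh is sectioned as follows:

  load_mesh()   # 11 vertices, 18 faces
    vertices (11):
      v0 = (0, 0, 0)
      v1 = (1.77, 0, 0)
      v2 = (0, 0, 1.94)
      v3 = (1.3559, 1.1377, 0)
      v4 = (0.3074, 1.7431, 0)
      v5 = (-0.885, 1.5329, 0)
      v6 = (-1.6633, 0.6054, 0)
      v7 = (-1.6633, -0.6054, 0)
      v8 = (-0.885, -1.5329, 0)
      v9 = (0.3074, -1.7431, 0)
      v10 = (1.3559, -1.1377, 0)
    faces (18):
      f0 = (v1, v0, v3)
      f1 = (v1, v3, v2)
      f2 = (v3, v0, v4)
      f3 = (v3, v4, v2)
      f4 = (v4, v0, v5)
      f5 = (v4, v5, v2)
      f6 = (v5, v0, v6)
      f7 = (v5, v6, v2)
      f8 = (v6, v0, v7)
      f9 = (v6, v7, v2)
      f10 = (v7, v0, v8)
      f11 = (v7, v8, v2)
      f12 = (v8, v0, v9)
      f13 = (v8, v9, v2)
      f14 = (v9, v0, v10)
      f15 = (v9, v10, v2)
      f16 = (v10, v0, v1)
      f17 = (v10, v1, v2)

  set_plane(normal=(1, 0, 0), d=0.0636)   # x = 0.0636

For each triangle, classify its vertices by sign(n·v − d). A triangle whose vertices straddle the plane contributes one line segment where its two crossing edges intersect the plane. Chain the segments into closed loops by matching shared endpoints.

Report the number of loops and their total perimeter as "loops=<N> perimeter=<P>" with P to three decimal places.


Straddling triangles (12 of 18):
  (v1,v0,v3) [+-+] → (0.0636, 0, 0)–(0.0636, 0.0533651, 0)  len=0.0534
  (v1,v3,v2) [++-] → (0.0636, 0.0533651, 1.849)–(0.0636, 0, 1.87029)  len=0.0575
  (v3,v0,v4) [+-+] → (0.0636, 0.0533651, 0)–(0.0636, 0.360641, 0)  len=0.3073
  (v3,v4,v2) [++-] → (0.0636, 0.360641, 1.53862)–(0.0636, 0.0533651, 1.849)  len=0.4368
  (v4,v0,v5) [+--] → (0.0636, 0.360641, 0)–(0.0636, 1.70012, 0)  len=1.3395
  (v4,v5,v2) [+--] → (0.0636, 1.70012, 0)–(0.0636, 0.360641, 1.53862)  len=2.0400
  (v8,v0,v9) [--+] → (0.0636, -0.360641, 0)–(0.0636, -1.70012, 0)  len=1.3395
  (v8,v9,v2) [-+-] → (0.0636, -1.70012, 0)–(0.0636, -0.360641, 1.53862)  len=2.0400
  (v9,v0,v10) [+-+] → (0.0636, -0.360641, 0)–(0.0636, -0.0533651, 0)  len=0.3073
  (v9,v10,v2) [++-] → (0.0636, -0.0533651, 1.849)–(0.0636, -0.360641, 1.53862)  len=0.4368
  (v10,v0,v1) [+-+] → (0.0636, -0.0533651, 0)–(0.0636, 0, 0)  len=0.0534
  (v10,v1,v2) [++-] → (0.0636, 0, 1.87029)–(0.0636, -0.0533651, 1.849)  len=0.0575

Chained into 1 loop(s):
  loop 1: 12 segments, perimeter = 8.4686
Total perimeter = 8.469

loops=1 perimeter=8.469


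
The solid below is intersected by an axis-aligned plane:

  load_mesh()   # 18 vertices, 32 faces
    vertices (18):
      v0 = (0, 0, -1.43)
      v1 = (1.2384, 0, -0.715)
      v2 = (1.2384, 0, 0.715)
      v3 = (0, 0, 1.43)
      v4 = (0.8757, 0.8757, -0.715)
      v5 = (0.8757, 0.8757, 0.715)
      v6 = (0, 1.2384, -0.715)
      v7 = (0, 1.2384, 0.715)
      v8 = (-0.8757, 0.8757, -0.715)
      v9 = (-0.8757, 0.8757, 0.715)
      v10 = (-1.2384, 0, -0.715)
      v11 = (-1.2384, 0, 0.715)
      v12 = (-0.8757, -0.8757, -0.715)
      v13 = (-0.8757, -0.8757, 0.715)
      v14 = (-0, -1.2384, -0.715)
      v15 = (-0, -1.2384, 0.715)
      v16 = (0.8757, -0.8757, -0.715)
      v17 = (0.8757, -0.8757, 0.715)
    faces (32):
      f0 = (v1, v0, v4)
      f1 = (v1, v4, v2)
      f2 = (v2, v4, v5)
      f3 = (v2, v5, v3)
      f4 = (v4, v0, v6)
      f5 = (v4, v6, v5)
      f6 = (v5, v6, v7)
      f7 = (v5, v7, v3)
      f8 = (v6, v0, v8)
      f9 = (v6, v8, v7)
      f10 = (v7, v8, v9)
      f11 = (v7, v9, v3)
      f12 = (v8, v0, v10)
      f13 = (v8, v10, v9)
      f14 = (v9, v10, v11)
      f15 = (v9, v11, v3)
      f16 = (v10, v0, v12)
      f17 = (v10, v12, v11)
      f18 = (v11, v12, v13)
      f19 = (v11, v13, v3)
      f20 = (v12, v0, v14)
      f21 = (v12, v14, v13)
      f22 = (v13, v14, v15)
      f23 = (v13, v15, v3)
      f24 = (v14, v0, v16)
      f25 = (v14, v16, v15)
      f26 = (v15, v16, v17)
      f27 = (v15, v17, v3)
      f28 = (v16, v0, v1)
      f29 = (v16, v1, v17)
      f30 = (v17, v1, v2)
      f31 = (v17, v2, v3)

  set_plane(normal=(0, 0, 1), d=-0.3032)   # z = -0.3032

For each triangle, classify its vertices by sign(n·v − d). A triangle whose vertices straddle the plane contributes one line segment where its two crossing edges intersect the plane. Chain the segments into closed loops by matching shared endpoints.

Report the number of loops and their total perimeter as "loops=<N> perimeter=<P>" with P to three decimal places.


loops=1 perimeter=7.583

Straddling triangles (16 of 32):
  (v1,v4,v2) [--+] → (0.980147, 0.623523, -0.3032)–(1.2384, 0, -0.3032)  len=0.6749
  (v2,v4,v5) [+-+] → (0.980147, 0.623523, -0.3032)–(0.8757, 0.8757, -0.3032)  len=0.2730
  (v4,v6,v5) [--+] → (0.252177, 1.13395, -0.3032)–(0.8757, 0.8757, -0.3032)  len=0.6749
  (v5,v6,v7) [+-+] → (0.252177, 1.13395, -0.3032)–(0, 1.2384, -0.3032)  len=0.2730
  (v6,v8,v7) [--+] → (-0.623523, 0.980147, -0.3032)–(0, 1.2384, -0.3032)  len=0.6749
  (v7,v8,v9) [+-+] → (-0.623523, 0.980147, -0.3032)–(-0.8757, 0.8757, -0.3032)  len=0.2730
  (v8,v10,v9) [--+] → (-1.13395, 0.252177, -0.3032)–(-0.8757, 0.8757, -0.3032)  len=0.6749
  (v9,v10,v11) [+-+] → (-1.13395, 0.252177, -0.3032)–(-1.2384, 0, -0.3032)  len=0.2730
  (v10,v12,v11) [--+] → (-0.980147, -0.623523, -0.3032)–(-1.2384, 0, -0.3032)  len=0.6749
  (v11,v12,v13) [+-+] → (-0.980147, -0.623523, -0.3032)–(-0.8757, -0.8757, -0.3032)  len=0.2730
  (v12,v14,v13) [--+] → (-0.252177, -1.13395, -0.3032)–(-0.8757, -0.8757, -0.3032)  len=0.6749
  (v13,v14,v15) [+-+] → (-0.252177, -1.13395, -0.3032)–(0, -1.2384, -0.3032)  len=0.2730
  (v14,v16,v15) [--+] → (0.623523, -0.980147, -0.3032)–(0, -1.2384, -0.3032)  len=0.6749
  (v15,v16,v17) [+-+] → (0.623523, -0.980147, -0.3032)–(0.8757, -0.8757, -0.3032)  len=0.2730
  (v16,v1,v17) [--+] → (1.13395, -0.252177, -0.3032)–(0.8757, -0.8757, -0.3032)  len=0.6749
  (v17,v1,v2) [+-+] → (1.13395, -0.252177, -0.3032)–(1.2384, 0, -0.3032)  len=0.2730

Chained into 1 loop(s):
  loop 1: 16 segments, perimeter = 7.5827
Total perimeter = 7.583


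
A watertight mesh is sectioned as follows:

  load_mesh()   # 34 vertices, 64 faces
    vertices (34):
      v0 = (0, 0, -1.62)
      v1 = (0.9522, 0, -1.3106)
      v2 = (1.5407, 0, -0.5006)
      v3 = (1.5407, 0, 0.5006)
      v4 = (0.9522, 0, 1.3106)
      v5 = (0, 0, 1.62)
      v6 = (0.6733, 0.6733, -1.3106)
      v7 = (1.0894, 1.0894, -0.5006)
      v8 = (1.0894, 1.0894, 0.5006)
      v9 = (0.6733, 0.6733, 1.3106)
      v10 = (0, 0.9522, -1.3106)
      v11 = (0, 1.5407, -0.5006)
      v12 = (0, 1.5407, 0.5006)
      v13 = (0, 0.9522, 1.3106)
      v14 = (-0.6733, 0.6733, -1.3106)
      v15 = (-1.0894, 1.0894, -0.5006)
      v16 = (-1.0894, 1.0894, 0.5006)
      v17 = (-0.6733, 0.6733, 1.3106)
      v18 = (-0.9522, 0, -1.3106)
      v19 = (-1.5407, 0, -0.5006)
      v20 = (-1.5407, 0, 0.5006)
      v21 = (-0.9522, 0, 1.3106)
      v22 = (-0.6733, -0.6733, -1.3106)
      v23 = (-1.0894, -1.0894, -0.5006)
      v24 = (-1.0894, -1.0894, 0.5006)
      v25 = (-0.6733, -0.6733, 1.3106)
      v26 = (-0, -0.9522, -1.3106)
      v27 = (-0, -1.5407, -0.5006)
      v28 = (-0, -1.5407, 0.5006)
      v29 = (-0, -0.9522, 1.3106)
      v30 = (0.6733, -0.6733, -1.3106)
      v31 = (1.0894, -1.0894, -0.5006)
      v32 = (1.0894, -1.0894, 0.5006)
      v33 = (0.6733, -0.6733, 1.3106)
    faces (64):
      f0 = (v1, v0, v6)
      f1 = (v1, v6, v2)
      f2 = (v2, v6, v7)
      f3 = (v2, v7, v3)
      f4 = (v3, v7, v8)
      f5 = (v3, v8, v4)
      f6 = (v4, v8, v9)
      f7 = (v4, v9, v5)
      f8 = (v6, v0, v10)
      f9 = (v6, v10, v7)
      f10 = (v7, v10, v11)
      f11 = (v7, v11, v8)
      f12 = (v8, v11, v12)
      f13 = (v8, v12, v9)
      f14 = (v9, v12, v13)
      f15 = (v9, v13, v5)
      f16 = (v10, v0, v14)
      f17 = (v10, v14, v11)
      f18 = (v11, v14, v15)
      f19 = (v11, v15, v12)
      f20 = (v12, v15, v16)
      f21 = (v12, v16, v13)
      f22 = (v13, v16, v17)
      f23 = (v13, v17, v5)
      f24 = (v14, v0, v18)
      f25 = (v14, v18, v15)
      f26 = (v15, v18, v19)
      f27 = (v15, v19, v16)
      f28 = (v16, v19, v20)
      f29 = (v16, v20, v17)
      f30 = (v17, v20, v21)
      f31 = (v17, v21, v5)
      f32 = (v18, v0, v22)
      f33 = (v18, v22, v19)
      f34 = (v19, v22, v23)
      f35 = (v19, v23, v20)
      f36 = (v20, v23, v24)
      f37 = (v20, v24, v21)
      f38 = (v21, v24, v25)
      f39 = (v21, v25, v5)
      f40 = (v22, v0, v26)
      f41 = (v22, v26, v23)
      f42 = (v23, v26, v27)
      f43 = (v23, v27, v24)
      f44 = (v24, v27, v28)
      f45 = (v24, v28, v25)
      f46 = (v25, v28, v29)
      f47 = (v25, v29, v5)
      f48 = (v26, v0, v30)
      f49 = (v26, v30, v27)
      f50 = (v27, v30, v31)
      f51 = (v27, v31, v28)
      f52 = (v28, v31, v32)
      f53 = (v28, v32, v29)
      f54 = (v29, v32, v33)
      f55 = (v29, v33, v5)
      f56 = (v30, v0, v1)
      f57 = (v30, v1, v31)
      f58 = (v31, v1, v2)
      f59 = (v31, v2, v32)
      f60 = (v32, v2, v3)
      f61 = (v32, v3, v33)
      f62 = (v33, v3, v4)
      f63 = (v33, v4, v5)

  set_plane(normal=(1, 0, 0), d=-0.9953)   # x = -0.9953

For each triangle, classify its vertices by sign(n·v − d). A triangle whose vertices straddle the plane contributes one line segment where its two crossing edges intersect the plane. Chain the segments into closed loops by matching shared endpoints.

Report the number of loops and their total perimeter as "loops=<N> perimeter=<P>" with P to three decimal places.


loops=1 perimeter=7.491

Straddling triangles (18 of 64):
  (v11,v14,v15) [++-] → (-0.9953, 0.9953, -0.68378)–(-0.9953, 1.12838, -0.5006)  len=0.2264
  (v11,v15,v12) [+-+] → (-0.9953, 1.12838, -0.5006)–(-0.9953, 1.12838, -0.414119)  len=0.0865
  (v12,v15,v16) [+--] → (-0.9953, 1.12838, -0.414119)–(-0.9953, 1.12838, 0.5006)  len=0.9147
  (v12,v16,v13) [+-+] → (-0.9953, 1.12838, 0.5006)–(-0.9953, 1.07755, 0.570566)  len=0.0865
  (v13,v16,v17) [+-+] → (-0.9953, 1.07755, 0.570566)–(-0.9953, 0.9953, 0.68378)  len=0.1399
  (v14,v18,v15) [++-] → (-0.9953, 0.342224, -1.05615)–(-0.9953, 0.9953, -0.68378)  len=0.7518
  (v15,v18,v19) [-+-] → (-0.9953, 0.342224, -1.05615)–(-0.9953, 0, -1.25128)  len=0.3939
  (v16,v20,v17) [--+] → (-0.9953, 0.423355, 1.00991)–(-0.9953, 0.9953, 0.68378)  len=0.6584
  (v17,v20,v21) [+-+] → (-0.9953, 0.423355, 1.00991)–(-0.9953, 0, 1.25128)  len=0.4873
  (v18,v22,v19) [++-] → (-0.9953, -0.423355, -1.00991)–(-0.9953, 0, -1.25128)  len=0.4873
  (v19,v22,v23) [-+-] → (-0.9953, -0.423355, -1.00991)–(-0.9953, -0.9953, -0.68378)  len=0.6584
  (v20,v24,v21) [--+] → (-0.9953, -0.342224, 1.05615)–(-0.9953, 0, 1.25128)  len=0.3939
  (v21,v24,v25) [+-+] → (-0.9953, -0.342224, 1.05615)–(-0.9953, -0.9953, 0.68378)  len=0.7518
  (v22,v26,v23) [++-] → (-0.9953, -1.07755, -0.570566)–(-0.9953, -0.9953, -0.68378)  len=0.1399
  (v23,v26,v27) [-++] → (-0.9953, -1.07755, -0.570566)–(-0.9953, -1.12838, -0.5006)  len=0.0865
  (v23,v27,v24) [-+-] → (-0.9953, -1.12838, -0.5006)–(-0.9953, -1.12838, 0.414119)  len=0.9147
  (v24,v27,v28) [-++] → (-0.9953, -1.12838, 0.414119)–(-0.9953, -1.12838, 0.5006)  len=0.0865
  (v24,v28,v25) [-++] → (-0.9953, -1.12838, 0.5006)–(-0.9953, -0.9953, 0.68378)  len=0.2264

Chained into 1 loop(s):
  loop 1: 18 segments, perimeter = 7.4910
Total perimeter = 7.491


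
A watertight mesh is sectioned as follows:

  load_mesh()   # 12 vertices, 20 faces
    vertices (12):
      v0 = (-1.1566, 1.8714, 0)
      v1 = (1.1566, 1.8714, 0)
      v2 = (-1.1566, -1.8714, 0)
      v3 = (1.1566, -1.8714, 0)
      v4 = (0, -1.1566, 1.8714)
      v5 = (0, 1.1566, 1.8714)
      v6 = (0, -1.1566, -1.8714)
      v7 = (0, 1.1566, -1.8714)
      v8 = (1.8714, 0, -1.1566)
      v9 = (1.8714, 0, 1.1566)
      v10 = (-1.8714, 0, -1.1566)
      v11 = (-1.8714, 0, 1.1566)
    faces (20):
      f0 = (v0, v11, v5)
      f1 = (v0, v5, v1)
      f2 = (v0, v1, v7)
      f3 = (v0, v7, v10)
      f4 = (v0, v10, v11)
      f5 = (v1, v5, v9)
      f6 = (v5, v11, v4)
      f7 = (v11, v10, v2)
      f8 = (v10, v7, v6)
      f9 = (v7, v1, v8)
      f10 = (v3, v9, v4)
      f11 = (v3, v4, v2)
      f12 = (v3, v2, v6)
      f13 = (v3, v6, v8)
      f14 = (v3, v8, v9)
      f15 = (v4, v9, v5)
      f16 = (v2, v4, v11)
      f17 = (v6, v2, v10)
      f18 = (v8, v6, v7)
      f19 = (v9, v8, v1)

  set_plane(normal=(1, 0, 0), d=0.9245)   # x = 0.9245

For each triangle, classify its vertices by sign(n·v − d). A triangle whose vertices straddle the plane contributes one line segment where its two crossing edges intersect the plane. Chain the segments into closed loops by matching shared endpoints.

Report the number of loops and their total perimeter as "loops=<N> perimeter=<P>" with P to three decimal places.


Straddling triangles (10 of 20):
  (v0,v5,v1) [--+] → (0.9245, 1.72796, 0.375542)–(0.9245, 1.8714, 0)  len=0.4020
  (v0,v1,v7) [-+-] → (0.9245, 1.8714, 0)–(0.9245, 1.72796, -0.375542)  len=0.4020
  (v1,v5,v9) [+-+] → (0.9245, 1.72796, 0.375542)–(0.9245, 0.585222, 1.51828)  len=1.6161
  (v7,v1,v8) [-++] → (0.9245, 1.72796, -0.375542)–(0.9245, 0.585222, -1.51828)  len=1.6161
  (v3,v9,v4) [++-] → (0.9245, -0.585222, 1.51828)–(0.9245, -1.72796, 0.375542)  len=1.6161
  (v3,v4,v2) [+--] → (0.9245, -1.72796, 0.375542)–(0.9245, -1.8714, 0)  len=0.4020
  (v3,v2,v6) [+--] → (0.9245, -1.8714, 0)–(0.9245, -1.72796, -0.375542)  len=0.4020
  (v3,v6,v8) [+-+] → (0.9245, -1.72796, -0.375542)–(0.9245, -0.585222, -1.51828)  len=1.6161
  (v4,v9,v5) [-+-] → (0.9245, -0.585222, 1.51828)–(0.9245, 0.585222, 1.51828)  len=1.1704
  (v8,v6,v7) [+--] → (0.9245, -0.585222, -1.51828)–(0.9245, 0.585222, -1.51828)  len=1.1704

Chained into 1 loop(s):
  loop 1: 10 segments, perimeter = 10.4132
Total perimeter = 10.413

loops=1 perimeter=10.413


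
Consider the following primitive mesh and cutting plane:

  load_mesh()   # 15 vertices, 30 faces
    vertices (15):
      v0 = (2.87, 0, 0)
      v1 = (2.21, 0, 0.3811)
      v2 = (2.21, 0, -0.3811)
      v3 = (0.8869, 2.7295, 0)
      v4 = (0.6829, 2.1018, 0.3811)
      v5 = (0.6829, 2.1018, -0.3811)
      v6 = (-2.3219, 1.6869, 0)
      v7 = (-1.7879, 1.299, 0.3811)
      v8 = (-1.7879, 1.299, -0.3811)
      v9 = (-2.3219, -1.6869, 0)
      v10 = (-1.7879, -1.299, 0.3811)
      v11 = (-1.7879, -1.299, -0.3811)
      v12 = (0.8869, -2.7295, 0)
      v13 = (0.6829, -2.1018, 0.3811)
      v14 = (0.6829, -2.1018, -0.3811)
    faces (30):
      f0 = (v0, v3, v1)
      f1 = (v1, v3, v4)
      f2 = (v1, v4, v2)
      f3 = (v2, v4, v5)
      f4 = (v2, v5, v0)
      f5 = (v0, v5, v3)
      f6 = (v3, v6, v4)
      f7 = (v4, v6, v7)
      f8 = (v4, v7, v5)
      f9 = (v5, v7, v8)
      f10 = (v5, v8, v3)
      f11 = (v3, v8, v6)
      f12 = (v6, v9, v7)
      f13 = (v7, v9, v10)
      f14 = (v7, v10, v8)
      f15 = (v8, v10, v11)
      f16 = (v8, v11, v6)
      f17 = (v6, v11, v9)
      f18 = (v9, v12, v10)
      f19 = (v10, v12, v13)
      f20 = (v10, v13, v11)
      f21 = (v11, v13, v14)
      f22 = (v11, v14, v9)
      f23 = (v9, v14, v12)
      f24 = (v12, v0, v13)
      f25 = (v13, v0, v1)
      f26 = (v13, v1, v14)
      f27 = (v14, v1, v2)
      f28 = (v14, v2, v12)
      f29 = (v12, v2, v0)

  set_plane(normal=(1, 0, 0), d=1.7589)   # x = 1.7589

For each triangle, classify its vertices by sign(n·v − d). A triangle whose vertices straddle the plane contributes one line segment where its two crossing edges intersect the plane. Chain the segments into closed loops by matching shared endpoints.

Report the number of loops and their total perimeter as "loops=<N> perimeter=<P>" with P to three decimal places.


loops=2 perimeter=5.465

Straddling triangles (12 of 30):
  (v0,v3,v1) [+-+] → (1.7589, 1.5293, 0)–(1.7589, 0.9306, 0.251167)  len=0.6492
  (v1,v3,v4) [+--] → (1.7589, 0.9306, 0.251167)–(1.7589, 0.620864, 0.3811)  len=0.3359
  (v1,v4,v2) [+-+] → (1.7589, 0.620864, 0.3811)–(1.7589, 0.620864, -0.155949)  len=0.5370
  (v2,v4,v5) [+--] → (1.7589, 0.620864, -0.155949)–(1.7589, 0.620864, -0.3811)  len=0.2252
  (v2,v5,v0) [+-+] → (1.7589, 0.620864, -0.3811)–(1.7589, 1.06777, -0.193608)  len=0.4846
  (v0,v5,v3) [+--] → (1.7589, 1.06777, -0.193608)–(1.7589, 1.5293, 0)  len=0.5005
  (v12,v0,v13) [-+-] → (1.7589, -1.5293, 0)–(1.7589, -1.06777, 0.193608)  len=0.5005
  (v13,v0,v1) [-++] → (1.7589, -1.06777, 0.193608)–(1.7589, -0.620864, 0.3811)  len=0.4846
  (v13,v1,v14) [-+-] → (1.7589, -0.620864, 0.3811)–(1.7589, -0.620864, 0.155949)  len=0.2252
  (v14,v1,v2) [-++] → (1.7589, -0.620864, 0.155949)–(1.7589, -0.620864, -0.3811)  len=0.5370
  (v14,v2,v12) [-+-] → (1.7589, -0.620864, -0.3811)–(1.7589, -0.9306, -0.251167)  len=0.3359
  (v12,v2,v0) [-++] → (1.7589, -0.9306, -0.251167)–(1.7589, -1.5293, 0)  len=0.6492

Chained into 2 loop(s):
  loop 1: 6 segments, perimeter = 2.7325
  loop 2: 6 segments, perimeter = 2.7325
Total perimeter = 5.465


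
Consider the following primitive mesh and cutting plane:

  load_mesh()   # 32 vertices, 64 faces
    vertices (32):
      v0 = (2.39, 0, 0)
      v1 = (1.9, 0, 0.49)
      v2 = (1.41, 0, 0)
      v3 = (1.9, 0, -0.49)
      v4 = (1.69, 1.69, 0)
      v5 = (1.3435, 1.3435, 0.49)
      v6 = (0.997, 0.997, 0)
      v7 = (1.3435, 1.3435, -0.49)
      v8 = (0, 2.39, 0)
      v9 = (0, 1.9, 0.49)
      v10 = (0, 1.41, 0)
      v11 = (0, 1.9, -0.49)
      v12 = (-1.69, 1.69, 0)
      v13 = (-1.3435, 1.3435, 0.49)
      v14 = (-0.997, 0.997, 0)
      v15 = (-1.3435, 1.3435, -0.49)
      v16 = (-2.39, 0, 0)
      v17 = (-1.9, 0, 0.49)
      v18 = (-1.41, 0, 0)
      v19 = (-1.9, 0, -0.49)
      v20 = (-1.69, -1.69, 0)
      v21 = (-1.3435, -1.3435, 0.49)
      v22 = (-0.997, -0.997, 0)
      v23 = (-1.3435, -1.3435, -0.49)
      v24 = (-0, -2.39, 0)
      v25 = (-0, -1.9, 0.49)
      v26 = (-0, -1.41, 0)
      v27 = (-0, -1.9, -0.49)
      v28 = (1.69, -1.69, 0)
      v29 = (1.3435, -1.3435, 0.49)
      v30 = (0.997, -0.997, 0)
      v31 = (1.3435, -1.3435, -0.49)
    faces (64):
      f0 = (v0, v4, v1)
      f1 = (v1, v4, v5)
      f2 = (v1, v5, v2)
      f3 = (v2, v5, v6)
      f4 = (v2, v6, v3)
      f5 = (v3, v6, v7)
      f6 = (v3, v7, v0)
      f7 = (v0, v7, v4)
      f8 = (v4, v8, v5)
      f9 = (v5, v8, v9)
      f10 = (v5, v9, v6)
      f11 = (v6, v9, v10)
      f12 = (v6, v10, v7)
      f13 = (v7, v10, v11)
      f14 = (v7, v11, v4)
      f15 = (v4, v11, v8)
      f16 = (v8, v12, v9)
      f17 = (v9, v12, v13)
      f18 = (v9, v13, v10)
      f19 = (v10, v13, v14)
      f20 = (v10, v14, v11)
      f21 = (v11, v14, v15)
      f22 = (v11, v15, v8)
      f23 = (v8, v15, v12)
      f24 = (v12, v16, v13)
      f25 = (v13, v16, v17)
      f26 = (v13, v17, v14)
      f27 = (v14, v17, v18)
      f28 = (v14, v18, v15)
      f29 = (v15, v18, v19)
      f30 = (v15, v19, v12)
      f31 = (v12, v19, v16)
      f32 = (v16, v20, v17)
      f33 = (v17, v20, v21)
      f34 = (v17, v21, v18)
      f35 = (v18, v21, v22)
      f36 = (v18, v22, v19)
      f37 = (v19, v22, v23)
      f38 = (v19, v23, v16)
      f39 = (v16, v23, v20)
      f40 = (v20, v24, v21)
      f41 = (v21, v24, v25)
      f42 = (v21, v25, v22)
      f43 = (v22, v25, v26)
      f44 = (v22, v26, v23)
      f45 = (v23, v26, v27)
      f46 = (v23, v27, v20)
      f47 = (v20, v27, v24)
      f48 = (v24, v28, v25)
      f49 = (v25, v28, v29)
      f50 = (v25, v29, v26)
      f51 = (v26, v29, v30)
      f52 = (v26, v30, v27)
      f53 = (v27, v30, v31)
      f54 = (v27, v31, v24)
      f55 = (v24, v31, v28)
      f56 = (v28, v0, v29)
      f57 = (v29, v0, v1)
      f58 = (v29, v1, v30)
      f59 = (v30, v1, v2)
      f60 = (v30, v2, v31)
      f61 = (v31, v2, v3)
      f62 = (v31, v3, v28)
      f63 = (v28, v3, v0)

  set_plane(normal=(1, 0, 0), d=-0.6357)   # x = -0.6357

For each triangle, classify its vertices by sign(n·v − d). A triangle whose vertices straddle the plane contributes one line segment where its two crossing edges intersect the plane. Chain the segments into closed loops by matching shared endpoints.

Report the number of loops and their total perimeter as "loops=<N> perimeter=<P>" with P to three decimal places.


loops=2 perimeter=5.544

Straddling triangles (16 of 64):
  (v8,v12,v9) [+-+] → (-0.6357, 2.12669, 0)–(-0.6357, 1.82101, 0.305685)  len=0.4323
  (v9,v12,v13) [+--] → (-0.6357, 1.82101, 0.305685)–(-0.6357, 1.63668, 0.49)  len=0.2607
  (v9,v13,v10) [+-+] → (-0.6357, 1.63668, 0.49)–(-0.6357, 1.37853, 0.231852)  len=0.3651
  (v10,v13,v14) [+--] → (-0.6357, 1.37853, 0.231852)–(-0.6357, 1.14667, 0)  len=0.3279
  (v10,v14,v11) [+-+] → (-0.6357, 1.14667, 0)–(-0.6357, 1.32424, -0.17757)  len=0.2511
  (v11,v14,v15) [+--] → (-0.6357, 1.32424, -0.17757)–(-0.6357, 1.63668, -0.49)  len=0.4419
  (v11,v15,v8) [+-+] → (-0.6357, 1.63668, -0.49)–(-0.6357, 1.89483, -0.231852)  len=0.3651
  (v8,v15,v12) [+--] → (-0.6357, 1.89483, -0.231852)–(-0.6357, 2.12669, 0)  len=0.3279
  (v20,v24,v21) [-+-] → (-0.6357, -2.12669, 0)–(-0.6357, -1.89483, 0.231852)  len=0.3279
  (v21,v24,v25) [-++] → (-0.6357, -1.89483, 0.231852)–(-0.6357, -1.63668, 0.49)  len=0.3651
  (v21,v25,v22) [-+-] → (-0.6357, -1.63668, 0.49)–(-0.6357, -1.32424, 0.17757)  len=0.4419
  (v22,v25,v26) [-++] → (-0.6357, -1.32424, 0.17757)–(-0.6357, -1.14667, 0)  len=0.2511
  (v22,v26,v23) [-+-] → (-0.6357, -1.14667, 0)–(-0.6357, -1.37853, -0.231852)  len=0.3279
  (v23,v26,v27) [-++] → (-0.6357, -1.37853, -0.231852)–(-0.6357, -1.63668, -0.49)  len=0.3651
  (v23,v27,v20) [-+-] → (-0.6357, -1.63668, -0.49)–(-0.6357, -1.82101, -0.305685)  len=0.2607
  (v20,v27,v24) [-++] → (-0.6357, -1.82101, -0.305685)–(-0.6357, -2.12669, 0)  len=0.4323

Chained into 2 loop(s):
  loop 1: 8 segments, perimeter = 2.7719
  loop 2: 8 segments, perimeter = 2.7719
Total perimeter = 5.544


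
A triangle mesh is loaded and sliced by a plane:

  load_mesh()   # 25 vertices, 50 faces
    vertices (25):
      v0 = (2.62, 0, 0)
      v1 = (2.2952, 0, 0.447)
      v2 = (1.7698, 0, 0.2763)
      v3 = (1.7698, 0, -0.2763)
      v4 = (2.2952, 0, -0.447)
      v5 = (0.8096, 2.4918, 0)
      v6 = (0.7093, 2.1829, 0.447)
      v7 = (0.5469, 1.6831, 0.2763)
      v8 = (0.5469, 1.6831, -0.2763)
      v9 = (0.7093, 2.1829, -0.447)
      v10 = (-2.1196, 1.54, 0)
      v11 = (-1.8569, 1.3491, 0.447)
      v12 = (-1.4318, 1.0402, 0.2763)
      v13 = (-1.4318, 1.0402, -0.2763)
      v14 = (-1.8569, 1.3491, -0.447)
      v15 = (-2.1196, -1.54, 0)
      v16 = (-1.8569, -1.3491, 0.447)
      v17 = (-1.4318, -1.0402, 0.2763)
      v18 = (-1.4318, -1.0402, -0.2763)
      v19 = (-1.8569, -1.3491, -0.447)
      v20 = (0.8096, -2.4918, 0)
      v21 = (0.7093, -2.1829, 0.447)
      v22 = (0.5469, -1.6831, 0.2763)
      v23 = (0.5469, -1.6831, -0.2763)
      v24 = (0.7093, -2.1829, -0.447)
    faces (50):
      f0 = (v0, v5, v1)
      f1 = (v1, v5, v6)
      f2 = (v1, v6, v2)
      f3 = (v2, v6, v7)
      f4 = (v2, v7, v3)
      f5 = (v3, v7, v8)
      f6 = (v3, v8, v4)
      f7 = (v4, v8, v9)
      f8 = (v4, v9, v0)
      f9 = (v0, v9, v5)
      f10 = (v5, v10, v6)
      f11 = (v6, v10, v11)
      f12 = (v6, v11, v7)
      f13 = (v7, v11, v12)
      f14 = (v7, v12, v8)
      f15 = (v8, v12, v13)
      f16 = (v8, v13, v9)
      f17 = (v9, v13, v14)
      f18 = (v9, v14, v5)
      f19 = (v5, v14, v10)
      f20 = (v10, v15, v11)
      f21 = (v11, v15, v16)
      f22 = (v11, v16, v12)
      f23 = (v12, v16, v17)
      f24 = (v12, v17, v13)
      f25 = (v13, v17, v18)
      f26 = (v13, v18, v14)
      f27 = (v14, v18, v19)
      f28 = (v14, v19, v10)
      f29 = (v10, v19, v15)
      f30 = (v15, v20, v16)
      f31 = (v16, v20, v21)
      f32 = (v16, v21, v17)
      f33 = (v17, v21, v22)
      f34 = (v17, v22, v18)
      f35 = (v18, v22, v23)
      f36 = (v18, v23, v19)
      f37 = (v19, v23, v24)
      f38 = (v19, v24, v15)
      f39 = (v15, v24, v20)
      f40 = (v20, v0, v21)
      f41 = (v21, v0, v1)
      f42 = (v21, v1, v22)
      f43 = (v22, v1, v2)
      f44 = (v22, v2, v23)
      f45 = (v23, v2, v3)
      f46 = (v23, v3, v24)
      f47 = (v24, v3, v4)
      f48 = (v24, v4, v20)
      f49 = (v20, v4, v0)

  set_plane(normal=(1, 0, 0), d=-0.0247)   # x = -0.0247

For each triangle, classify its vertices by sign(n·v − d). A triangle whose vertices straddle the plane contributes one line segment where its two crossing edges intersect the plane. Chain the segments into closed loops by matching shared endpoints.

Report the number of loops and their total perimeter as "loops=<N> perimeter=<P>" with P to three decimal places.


loops=2 perimeter=5.121

Straddling triangles (20 of 50):
  (v5,v10,v6) [+-+] → (-0.0247, 2.22071, 0)–(-0.0247, 2.01609, 0.331019)  len=0.3892
  (v6,v10,v11) [+--] → (-0.0247, 2.01609, 0.331019)–(-0.0247, 1.94441, 0.447)  len=0.1363
  (v6,v11,v7) [+-+] → (-0.0247, 1.94441, 0.447)–(-0.0247, 1.60368, 0.316891)  len=0.3647
  (v7,v11,v12) [+--] → (-0.0247, 1.60368, 0.316891)–(-0.0247, 1.49738, 0.2763)  len=0.1138
  (v7,v12,v8) [+-+] → (-0.0247, 1.49738, 0.2763)–(-0.0247, 1.49738, -0.116667)  len=0.3930
  (v8,v12,v13) [+--] → (-0.0247, 1.49738, -0.116667)–(-0.0247, 1.49738, -0.2763)  len=0.1596
  (v8,v13,v9) [+-+] → (-0.0247, 1.49738, -0.2763)–(-0.0247, 1.79117, -0.388482)  len=0.3145
  (v9,v13,v14) [+--] → (-0.0247, 1.79117, -0.388482)–(-0.0247, 1.94441, -0.447)  len=0.1640
  (v9,v14,v5) [+-+] → (-0.0247, 1.94441, -0.447)–(-0.0247, 2.13427, -0.139858)  len=0.3611
  (v5,v14,v10) [+--] → (-0.0247, 2.13427, -0.139858)–(-0.0247, 2.22071, 0)  len=0.1644
  (v15,v20,v16) [-+-] → (-0.0247, -2.22071, 0)–(-0.0247, -2.13427, 0.139858)  len=0.1644
  (v16,v20,v21) [-++] → (-0.0247, -2.13427, 0.139858)–(-0.0247, -1.94441, 0.447)  len=0.3611
  (v16,v21,v17) [-+-] → (-0.0247, -1.94441, 0.447)–(-0.0247, -1.79117, 0.388482)  len=0.1640
  (v17,v21,v22) [-++] → (-0.0247, -1.79117, 0.388482)–(-0.0247, -1.49738, 0.2763)  len=0.3145
  (v17,v22,v18) [-+-] → (-0.0247, -1.49738, 0.2763)–(-0.0247, -1.49738, 0.116667)  len=0.1596
  (v18,v22,v23) [-++] → (-0.0247, -1.49738, 0.116667)–(-0.0247, -1.49738, -0.2763)  len=0.3930
  (v18,v23,v19) [-+-] → (-0.0247, -1.49738, -0.2763)–(-0.0247, -1.60368, -0.316891)  len=0.1138
  (v19,v23,v24) [-++] → (-0.0247, -1.60368, -0.316891)–(-0.0247, -1.94441, -0.447)  len=0.3647
  (v19,v24,v15) [-+-] → (-0.0247, -1.94441, -0.447)–(-0.0247, -2.01609, -0.331019)  len=0.1363
  (v15,v24,v20) [-++] → (-0.0247, -2.01609, -0.331019)–(-0.0247, -2.22071, 0)  len=0.3892

Chained into 2 loop(s):
  loop 1: 10 segments, perimeter = 2.5606
  loop 2: 10 segments, perimeter = 2.5606
Total perimeter = 5.121
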